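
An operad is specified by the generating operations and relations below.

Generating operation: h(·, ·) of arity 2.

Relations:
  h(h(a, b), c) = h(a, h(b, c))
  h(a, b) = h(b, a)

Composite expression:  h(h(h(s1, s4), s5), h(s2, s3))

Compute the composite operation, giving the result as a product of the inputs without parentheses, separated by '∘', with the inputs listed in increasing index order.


s1 ∘ s2 ∘ s3 ∘ s4 ∘ s5

Any arrangement under h is one operation, so sort the s-inputs.
h(s1, s4) collapses to s1 ∘ s4
h(h(s1, s4), s5) collapses to s1 ∘ s4 ∘ s5
h(s2, s3) collapses to s2 ∘ s3
h(h(h(s1, s4), s5), h(s2, s3)) collapses to s1 ∘ s4 ∘ s5 ∘ s2 ∘ s3
putting the inputs in ascending order: s1 ∘ s2 ∘ s3 ∘ s4 ∘ s5


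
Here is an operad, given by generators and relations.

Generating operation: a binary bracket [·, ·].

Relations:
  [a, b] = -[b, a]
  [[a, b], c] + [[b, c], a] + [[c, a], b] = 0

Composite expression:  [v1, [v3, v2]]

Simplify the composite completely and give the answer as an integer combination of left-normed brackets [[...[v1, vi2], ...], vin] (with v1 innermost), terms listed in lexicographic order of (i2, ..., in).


-[[v1, v2], v3] + [[v1, v3], v2]

Expand each bracket as ab - ba; the v1-initial words give the coefficients.
Composite bracket: [v1, [v3, v2]]
The bracket unfolds into 4 signed words via [a, b] = ab - ba (2^2 = 4).
Only words starting with v1 matter:
  sign of v1v2v3 is -1, so it contributes -[[v1, v2], v3]
  sign of v1v3v2 is +1, so it contributes +[[v1, v3], v2]


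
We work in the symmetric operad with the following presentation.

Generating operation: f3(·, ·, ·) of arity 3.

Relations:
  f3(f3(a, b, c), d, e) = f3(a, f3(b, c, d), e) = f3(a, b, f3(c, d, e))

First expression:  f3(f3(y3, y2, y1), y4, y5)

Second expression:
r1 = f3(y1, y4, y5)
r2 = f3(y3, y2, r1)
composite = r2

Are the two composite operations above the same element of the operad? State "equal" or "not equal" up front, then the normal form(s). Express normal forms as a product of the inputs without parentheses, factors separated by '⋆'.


equal — both sides give y3 ⋆ y2 ⋆ y1 ⋆ y4 ⋆ y5

Normal form of the first expression: y3 ⋆ y2 ⋆ y1 ⋆ y4 ⋆ y5
Normal form of the second expression: y3 ⋆ y2 ⋆ y1 ⋆ y4 ⋆ y5
Identical normal forms: equal.


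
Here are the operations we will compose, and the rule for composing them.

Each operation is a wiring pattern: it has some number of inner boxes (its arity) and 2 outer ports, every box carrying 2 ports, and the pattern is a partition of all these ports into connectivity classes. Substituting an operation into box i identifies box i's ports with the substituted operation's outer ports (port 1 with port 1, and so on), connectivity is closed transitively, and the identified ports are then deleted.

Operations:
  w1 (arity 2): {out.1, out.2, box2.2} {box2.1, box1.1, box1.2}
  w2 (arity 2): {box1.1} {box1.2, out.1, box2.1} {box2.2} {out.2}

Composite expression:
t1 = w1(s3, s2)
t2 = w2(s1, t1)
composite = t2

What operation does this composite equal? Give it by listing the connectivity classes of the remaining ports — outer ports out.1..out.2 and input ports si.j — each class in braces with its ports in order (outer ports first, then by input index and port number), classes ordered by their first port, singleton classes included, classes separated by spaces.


Connectivity passes through glued w2-boundaries; trace each wire chain.
after w1, the pattern on (s3, s2) reads {out.1, out.2, s2.2} {s2.1, s3.1, s3.2} (out.j = its outer ports)
after w2, the pattern on (s1, s3, s2) reads {out.1, s1.2, s2.2} {out.2} {s1.1} {s2.1, s3.1, s3.2} (out.j = its outer ports)

{out.1, s1.2, s2.2} {out.2} {s1.1} {s2.1, s3.1, s3.2}


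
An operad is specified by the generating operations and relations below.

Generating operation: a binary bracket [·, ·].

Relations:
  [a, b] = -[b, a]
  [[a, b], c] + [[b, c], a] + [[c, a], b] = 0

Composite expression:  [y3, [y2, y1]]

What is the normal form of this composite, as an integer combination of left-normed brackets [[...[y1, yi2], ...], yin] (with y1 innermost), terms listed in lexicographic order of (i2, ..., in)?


[[y1, y2], y3]


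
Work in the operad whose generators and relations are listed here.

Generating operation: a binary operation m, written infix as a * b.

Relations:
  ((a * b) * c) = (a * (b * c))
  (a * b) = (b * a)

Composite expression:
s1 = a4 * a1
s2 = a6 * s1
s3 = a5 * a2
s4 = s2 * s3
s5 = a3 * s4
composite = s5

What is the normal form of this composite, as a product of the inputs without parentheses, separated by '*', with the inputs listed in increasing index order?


a1 * a2 * a3 * a4 * a5 * a6

Key point: m commutes, so take the a-inputs in any fixed order.
(a4 * a1) collapses to a4 * a1
(a6 * (a4 * a1)) collapses to a6 * a4 * a1
(a5 * a2) collapses to a5 * a2
((a6 * (a4 * a1)) * (a5 * a2)) collapses to a6 * a4 * a1 * a5 * a2
(a3 * ((a6 * (a4 * a1)) * (a5 * a2))) collapses to a3 * a6 * a4 * a1 * a5 * a2
commutativity sorts the factors: a1 * a2 * a3 * a4 * a5 * a6


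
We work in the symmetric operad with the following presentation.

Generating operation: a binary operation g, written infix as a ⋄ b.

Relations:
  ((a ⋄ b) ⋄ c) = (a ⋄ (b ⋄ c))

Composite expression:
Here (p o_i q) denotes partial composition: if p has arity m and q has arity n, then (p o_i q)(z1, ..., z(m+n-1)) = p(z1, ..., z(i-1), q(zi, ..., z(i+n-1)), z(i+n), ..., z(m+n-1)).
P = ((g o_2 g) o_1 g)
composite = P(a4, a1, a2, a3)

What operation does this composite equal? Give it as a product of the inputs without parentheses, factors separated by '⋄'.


All parenthesizations of g agree; list the a-inputs left to right.
(a4 ⋄ a1) reduces to a4 ⋄ a1
(a2 ⋄ a3) reduces to a2 ⋄ a3
((a4 ⋄ a1) ⋄ (a2 ⋄ a3)) reduces to a4 ⋄ a1 ⋄ a2 ⋄ a3

a4 ⋄ a1 ⋄ a2 ⋄ a3


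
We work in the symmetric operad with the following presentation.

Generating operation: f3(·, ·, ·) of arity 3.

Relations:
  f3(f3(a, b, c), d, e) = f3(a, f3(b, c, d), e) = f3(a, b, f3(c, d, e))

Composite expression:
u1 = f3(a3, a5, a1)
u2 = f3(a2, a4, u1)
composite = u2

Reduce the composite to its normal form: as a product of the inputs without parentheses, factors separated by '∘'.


a2 ∘ a4 ∘ a3 ∘ a5 ∘ a1


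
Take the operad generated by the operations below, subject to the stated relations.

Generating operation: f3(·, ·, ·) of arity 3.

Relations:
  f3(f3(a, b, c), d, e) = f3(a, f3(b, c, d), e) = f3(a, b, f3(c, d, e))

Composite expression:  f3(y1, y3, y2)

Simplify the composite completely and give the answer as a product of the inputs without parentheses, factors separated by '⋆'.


y1 ⋆ y3 ⋆ y2

Associativity of f3 dissolves the nesting; only the y-input order survives.
f3(y1, y3, y2) reduces to y1 ⋆ y3 ⋆ y2


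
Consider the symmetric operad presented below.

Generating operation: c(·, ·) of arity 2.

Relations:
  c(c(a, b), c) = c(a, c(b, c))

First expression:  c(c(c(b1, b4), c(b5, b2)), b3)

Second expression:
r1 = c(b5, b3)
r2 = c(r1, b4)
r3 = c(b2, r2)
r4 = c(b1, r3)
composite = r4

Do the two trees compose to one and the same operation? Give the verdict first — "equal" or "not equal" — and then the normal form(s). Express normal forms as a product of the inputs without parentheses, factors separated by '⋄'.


not equal; first: b1 ⋄ b4 ⋄ b5 ⋄ b2 ⋄ b3; second: b1 ⋄ b2 ⋄ b5 ⋄ b3 ⋄ b4

The first composite normalizes to b1 ⋄ b4 ⋄ b5 ⋄ b2 ⋄ b3
The second composite normalizes to b1 ⋄ b2 ⋄ b5 ⋄ b3 ⋄ b4
The forms do not match — not equal.


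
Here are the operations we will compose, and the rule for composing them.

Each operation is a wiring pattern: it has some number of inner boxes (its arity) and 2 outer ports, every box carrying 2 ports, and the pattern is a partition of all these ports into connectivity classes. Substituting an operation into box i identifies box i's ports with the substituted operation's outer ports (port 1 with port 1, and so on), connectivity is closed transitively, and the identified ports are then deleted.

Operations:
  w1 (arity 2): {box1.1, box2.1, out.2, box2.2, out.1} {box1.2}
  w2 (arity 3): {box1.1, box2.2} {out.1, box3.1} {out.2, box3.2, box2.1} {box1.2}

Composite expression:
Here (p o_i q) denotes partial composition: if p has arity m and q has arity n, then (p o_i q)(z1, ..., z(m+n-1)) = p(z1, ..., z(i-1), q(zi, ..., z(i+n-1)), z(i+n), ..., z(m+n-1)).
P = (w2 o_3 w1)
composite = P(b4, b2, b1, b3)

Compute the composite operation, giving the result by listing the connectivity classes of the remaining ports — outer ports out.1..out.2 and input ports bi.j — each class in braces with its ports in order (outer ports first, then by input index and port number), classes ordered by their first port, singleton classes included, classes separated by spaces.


{out.1, out.2, b1.1, b2.1, b3.1, b3.2} {b1.2} {b2.2, b4.1} {b4.2}

Two ports join when wires chain via w2-identified ports.
after w1, the pattern on (b1, b3) reads {out.1, out.2, b1.1, b3.1, b3.2} {b1.2} (out.j = its outer ports)
after w2, the pattern on (b4, b2, b1, b3) reads {out.1, out.2, b1.1, b2.1, b3.1, b3.2} {b1.2} {b2.2, b4.1} {b4.2} (out.j = its outer ports)


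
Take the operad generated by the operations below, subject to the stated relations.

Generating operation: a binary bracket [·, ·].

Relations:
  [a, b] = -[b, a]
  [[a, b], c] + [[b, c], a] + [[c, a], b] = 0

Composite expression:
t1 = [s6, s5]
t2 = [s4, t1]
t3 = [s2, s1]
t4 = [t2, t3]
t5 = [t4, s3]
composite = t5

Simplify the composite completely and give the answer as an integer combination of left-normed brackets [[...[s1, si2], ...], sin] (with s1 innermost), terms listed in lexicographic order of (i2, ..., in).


-[[[[[s1, s2], s4], s5], s6], s3] + [[[[[s1, s2], s4], s6], s5], s3] + [[[[[s1, s2], s5], s6], s4], s3] - [[[[[s1, s2], s6], s5], s4], s3]

Expand each bracket as ab - ba; the s1-initial words give the coefficients.
Composite bracket: [[[s4, [s6, s5]], [s2, s1]], s3]
The bracket unfolds into 32 signed words via [a, b] = ab - ba (2^5 = 32).
Keep just the words that open with s1:
  word s1s2s4s5s6s3 has sign -1, contributing -[[[[[s1, s2], s4], s5], s6], s3]
  word s1s2s4s6s5s3 has sign +1, contributing +[[[[[s1, s2], s4], s6], s5], s3]
  word s1s2s5s6s4s3 has sign +1, contributing +[[[[[s1, s2], s5], s6], s4], s3]
  word s1s2s6s5s4s3 has sign -1, contributing -[[[[[s1, s2], s6], s5], s4], s3]


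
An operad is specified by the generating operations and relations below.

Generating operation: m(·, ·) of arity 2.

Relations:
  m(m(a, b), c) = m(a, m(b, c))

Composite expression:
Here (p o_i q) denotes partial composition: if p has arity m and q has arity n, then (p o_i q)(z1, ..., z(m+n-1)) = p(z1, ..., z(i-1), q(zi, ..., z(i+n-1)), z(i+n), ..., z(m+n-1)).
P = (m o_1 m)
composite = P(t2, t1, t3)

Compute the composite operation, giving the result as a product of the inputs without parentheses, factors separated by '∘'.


The m-tree's shape is irrelevant; the t-reading-order decides.
m(t2, t1) unparenthesizes to t2 ∘ t1
m(m(t2, t1), t3) unparenthesizes to t2 ∘ t1 ∘ t3

t2 ∘ t1 ∘ t3


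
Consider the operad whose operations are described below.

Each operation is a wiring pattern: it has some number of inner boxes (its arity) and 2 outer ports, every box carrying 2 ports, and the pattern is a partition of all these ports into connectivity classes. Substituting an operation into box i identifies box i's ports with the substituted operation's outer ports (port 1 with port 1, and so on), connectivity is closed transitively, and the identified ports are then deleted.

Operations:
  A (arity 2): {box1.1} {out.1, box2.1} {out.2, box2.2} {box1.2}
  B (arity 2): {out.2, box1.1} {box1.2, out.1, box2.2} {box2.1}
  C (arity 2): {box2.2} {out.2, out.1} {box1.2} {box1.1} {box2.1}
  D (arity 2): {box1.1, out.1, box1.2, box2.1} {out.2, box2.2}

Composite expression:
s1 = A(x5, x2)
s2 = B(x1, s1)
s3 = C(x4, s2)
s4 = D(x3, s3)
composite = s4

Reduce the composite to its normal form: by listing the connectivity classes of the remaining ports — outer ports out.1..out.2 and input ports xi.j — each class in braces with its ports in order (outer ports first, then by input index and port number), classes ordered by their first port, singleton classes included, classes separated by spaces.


{out.1, out.2, x3.1, x3.2} {x1.1} {x1.2, x2.2} {x2.1} {x4.1} {x4.2} {x5.1} {x5.2}

Treat the ports identified at D as solder joints: merge, then drop.
the subtree at A composes to {out.1, x2.1} {out.2, x2.2} {x5.1} {x5.2} on (x5, x2); out.j = own outer ports
the subtree at B composes to {out.1, x1.2, x2.2} {out.2, x1.1} {x2.1} {x5.1} {x5.2} on (x1, x5, x2); out.j = own outer ports
the subtree at C composes to {out.1, out.2} {x1.1} {x1.2, x2.2} {x2.1} {x4.1} {x4.2} {x5.1} {x5.2} on (x4, x1, x5, x2); out.j = own outer ports
the subtree at D composes to {out.1, out.2, x3.1, x3.2} {x1.1} {x1.2, x2.2} {x2.1} {x4.1} {x4.2} {x5.1} {x5.2} on (x3, x4, x1, x5, x2); out.j = own outer ports


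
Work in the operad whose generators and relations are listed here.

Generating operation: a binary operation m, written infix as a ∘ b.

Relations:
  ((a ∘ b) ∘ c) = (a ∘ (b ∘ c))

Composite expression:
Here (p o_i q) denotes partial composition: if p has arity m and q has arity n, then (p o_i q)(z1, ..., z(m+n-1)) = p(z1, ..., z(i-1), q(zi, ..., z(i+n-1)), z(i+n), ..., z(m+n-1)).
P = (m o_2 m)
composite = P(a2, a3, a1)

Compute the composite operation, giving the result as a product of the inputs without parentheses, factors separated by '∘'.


a2 ∘ a3 ∘ a1

All parenthesizations of m agree; list the a-inputs left to right.
(a3 ∘ a1) spells out as a3 ∘ a1
(a2 ∘ (a3 ∘ a1)) spells out as a2 ∘ a3 ∘ a1


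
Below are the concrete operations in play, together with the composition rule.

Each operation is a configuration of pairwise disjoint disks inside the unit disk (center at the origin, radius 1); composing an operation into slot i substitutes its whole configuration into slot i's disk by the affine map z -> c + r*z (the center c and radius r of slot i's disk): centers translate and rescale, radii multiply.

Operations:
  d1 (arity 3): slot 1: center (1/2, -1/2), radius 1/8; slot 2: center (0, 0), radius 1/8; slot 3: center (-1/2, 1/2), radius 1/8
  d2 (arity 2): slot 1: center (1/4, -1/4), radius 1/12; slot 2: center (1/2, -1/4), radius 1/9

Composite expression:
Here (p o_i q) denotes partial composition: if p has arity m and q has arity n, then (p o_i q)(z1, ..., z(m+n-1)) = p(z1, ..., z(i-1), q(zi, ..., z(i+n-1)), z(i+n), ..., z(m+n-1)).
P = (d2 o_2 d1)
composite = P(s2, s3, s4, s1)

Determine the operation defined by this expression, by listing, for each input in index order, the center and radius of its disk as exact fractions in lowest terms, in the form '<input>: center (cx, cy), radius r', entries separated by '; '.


s1: center (4/9, -7/36), radius 1/72; s2: center (1/4, -1/4), radius 1/12; s3: center (5/9, -11/36), radius 1/72; s4: center (1/2, -1/4), radius 1/72

Each s-disk chains the slot maps above it in d2; radii multiply.
s2 passes through 1 substitution, ending at center (1/4, -1/4), radius 1/12
s3 passes through 2 substitutions, ending at center (5/9, -11/36), radius 1/72
s4 passes through 2 substitutions, ending at center (1/2, -1/4), radius 1/72
s1 passes through 2 substitutions, ending at center (4/9, -7/36), radius 1/72


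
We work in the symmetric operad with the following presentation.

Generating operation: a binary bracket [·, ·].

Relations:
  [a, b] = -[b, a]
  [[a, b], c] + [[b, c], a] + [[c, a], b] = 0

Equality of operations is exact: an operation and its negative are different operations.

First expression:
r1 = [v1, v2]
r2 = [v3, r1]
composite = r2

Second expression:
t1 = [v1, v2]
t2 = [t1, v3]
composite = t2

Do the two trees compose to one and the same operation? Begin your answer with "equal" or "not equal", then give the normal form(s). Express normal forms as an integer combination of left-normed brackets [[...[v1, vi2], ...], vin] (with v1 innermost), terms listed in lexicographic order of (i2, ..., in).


not equal: they reduce to -[[v1, v2], v3] and [[v1, v2], v3]

The first composite normalizes to -[[v1, v2], v3]
The second composite normalizes to [[v1, v2], v3]
Different reductions; not equal.


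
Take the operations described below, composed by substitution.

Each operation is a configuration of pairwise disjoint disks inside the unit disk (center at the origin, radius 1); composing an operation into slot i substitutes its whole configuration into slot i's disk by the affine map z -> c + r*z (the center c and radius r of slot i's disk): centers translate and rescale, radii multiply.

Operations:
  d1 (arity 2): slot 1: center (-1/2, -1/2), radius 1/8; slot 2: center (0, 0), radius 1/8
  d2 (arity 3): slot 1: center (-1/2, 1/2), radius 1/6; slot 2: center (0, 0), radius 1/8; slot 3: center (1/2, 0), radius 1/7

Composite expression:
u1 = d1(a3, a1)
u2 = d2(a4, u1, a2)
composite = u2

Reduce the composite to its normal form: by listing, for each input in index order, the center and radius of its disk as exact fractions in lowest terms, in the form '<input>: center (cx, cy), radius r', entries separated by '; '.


a1: center (0, 0), radius 1/64; a2: center (1/2, 0), radius 1/7; a3: center (-1/16, -1/16), radius 1/64; a4: center (-1/2, 1/2), radius 1/6

Affine substitution under d2: radii multiply and a-centers shift.
a4 passes through 1 substitution, ending at center (-1/2, 1/2), radius 1/6
a3 passes through 2 substitutions, ending at center (-1/16, -1/16), radius 1/64
a1 passes through 2 substitutions, ending at center (0, 0), radius 1/64
a2 passes through 1 substitution, ending at center (1/2, 0), radius 1/7


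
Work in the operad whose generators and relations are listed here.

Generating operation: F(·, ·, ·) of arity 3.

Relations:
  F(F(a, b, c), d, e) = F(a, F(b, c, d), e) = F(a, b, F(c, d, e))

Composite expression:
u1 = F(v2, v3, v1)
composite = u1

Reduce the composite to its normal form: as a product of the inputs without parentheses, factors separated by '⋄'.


Key point: F is associative — brackets drop, the v-order remains.
F(v2, v3, v1) flattens to v2 ⋄ v3 ⋄ v1

v2 ⋄ v3 ⋄ v1


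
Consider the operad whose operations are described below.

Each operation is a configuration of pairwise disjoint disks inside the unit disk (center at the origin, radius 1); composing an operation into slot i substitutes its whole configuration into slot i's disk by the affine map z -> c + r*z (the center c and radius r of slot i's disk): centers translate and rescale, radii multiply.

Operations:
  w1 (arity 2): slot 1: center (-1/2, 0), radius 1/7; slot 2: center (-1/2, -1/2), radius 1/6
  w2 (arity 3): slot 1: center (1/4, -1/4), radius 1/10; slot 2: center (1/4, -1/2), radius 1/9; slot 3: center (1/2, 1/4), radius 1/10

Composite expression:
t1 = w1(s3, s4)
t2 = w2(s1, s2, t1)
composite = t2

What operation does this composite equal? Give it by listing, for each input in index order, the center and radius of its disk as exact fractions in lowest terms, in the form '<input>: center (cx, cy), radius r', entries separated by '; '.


Only the slot chain above each s matters under w2; compose those maps.
input s1: applying the 1 nested substitution gives center (1/4, -1/4), radius 1/10
input s2: applying the 1 nested substitution gives center (1/4, -1/2), radius 1/9
input s3: applying the 2 nested substitutions gives center (9/20, 1/4), radius 1/70
input s4: applying the 2 nested substitutions gives center (9/20, 1/5), radius 1/60

s1: center (1/4, -1/4), radius 1/10; s2: center (1/4, -1/2), radius 1/9; s3: center (9/20, 1/4), radius 1/70; s4: center (9/20, 1/5), radius 1/60


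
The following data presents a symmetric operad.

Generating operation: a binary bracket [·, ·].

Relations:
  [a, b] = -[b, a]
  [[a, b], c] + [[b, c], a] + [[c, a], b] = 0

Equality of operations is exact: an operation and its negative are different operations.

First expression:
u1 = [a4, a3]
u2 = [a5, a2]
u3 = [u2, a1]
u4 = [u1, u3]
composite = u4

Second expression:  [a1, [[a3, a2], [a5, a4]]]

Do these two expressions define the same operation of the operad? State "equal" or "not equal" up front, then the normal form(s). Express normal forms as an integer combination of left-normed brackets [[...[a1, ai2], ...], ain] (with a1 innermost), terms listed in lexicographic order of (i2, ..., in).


The first expression reduces to [[[[a1, a2], a5], a3], a4] - [[[[a1, a2], a5], a4], a3] - [[[[a1, a5], a2], a3], a4] + [[[[a1, a5], a2], a4], a3]
The second expression reduces to [[[[a1, a2], a3], a4], a5] - [[[[a1, a2], a3], a5], a4] - [[[[a1, a3], a2], a4], a5] + [[[[a1, a3], a2], a5], a4] - [[[[a1, a4], a5], a2], a3] + [[[[a1, a4], a5], a3], a2] + [[[[a1, a5], a4], a2], a3] - [[[[a1, a5], a4], a3], a2]
The normal forms differ: not equal.

not equal: they reduce to [[[[a1, a2], a5], a3], a4] - [[[[a1, a2], a5], a4], a3] - [[[[a1, a5], a2], a3], a4] + [[[[a1, a5], a2], a4], a3] and [[[[a1, a2], a3], a4], a5] - [[[[a1, a2], a3], a5], a4] - [[[[a1, a3], a2], a4], a5] + [[[[a1, a3], a2], a5], a4] - [[[[a1, a4], a5], a2], a3] + [[[[a1, a4], a5], a3], a2] + [[[[a1, a5], a4], a2], a3] - [[[[a1, a5], a4], a3], a2]


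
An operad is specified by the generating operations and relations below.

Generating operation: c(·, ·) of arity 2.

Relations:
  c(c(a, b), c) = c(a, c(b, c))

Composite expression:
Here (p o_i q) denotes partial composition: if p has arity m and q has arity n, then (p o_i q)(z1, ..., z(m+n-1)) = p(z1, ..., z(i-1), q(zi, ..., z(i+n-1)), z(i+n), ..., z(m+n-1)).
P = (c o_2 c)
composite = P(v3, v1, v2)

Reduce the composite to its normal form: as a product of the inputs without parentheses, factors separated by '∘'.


The c-tree's shape is irrelevant; the v-reading-order decides.
c(v1, v2) collapses to v1 ∘ v2
c(v3, c(v1, v2)) collapses to v3 ∘ v1 ∘ v2

v3 ∘ v1 ∘ v2


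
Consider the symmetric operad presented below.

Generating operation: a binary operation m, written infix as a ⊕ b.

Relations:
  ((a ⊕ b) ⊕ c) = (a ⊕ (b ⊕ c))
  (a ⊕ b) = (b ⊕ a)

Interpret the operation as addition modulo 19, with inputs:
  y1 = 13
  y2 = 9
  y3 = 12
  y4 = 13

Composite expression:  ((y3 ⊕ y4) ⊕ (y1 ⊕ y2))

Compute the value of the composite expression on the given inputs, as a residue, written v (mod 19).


9 (mod 19)

(y3 ⊕ y4) = 6
(y1 ⊕ y2) = 3
((y3 ⊕ y4) ⊕ (y1 ⊕ y2)) = 9


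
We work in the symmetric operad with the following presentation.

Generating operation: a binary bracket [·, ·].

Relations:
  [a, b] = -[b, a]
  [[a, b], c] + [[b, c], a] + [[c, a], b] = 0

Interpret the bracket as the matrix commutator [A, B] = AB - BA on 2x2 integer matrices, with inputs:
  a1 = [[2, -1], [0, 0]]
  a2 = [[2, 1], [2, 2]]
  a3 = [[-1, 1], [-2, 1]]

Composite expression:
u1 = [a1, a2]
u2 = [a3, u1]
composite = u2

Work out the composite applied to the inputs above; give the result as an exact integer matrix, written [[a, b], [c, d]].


[[0, 0], [0, 0]]

[a1, a2] = [[-2, 2], [-4, 2]]
[a3, [a1, a2]] = [[0, 0], [0, 0]]


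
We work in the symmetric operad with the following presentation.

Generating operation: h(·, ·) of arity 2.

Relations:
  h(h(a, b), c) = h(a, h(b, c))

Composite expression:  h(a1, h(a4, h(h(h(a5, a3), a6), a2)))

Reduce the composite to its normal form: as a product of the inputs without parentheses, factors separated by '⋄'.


All parenthesizations of h agree; list the a-inputs left to right.
h(a5, a3) reduces to a5 ⋄ a3
h(h(a5, a3), a6) reduces to a5 ⋄ a3 ⋄ a6
h(h(h(a5, a3), a6), a2) reduces to a5 ⋄ a3 ⋄ a6 ⋄ a2
h(a4, h(h(h(a5, a3), a6), a2)) reduces to a4 ⋄ a5 ⋄ a3 ⋄ a6 ⋄ a2
h(a1, h(a4, h(h(h(a5, a3), a6), a2))) reduces to a1 ⋄ a4 ⋄ a5 ⋄ a3 ⋄ a6 ⋄ a2

a1 ⋄ a4 ⋄ a5 ⋄ a3 ⋄ a6 ⋄ a2


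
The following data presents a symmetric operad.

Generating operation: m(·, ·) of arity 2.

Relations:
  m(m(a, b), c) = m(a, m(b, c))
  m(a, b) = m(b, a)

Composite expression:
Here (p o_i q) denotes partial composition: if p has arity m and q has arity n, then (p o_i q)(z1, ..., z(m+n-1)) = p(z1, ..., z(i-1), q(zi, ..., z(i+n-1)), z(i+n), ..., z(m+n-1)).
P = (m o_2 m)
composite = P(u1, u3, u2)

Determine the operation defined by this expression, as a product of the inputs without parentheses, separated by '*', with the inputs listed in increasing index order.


u1 * u2 * u3

With m associative and commutative, the u-input set is all that matters.
m(u3, u2) flattens to u3 * u2
m(u1, m(u3, u2)) flattens to u1 * u3 * u2
reordering the factors by index: u1 * u2 * u3


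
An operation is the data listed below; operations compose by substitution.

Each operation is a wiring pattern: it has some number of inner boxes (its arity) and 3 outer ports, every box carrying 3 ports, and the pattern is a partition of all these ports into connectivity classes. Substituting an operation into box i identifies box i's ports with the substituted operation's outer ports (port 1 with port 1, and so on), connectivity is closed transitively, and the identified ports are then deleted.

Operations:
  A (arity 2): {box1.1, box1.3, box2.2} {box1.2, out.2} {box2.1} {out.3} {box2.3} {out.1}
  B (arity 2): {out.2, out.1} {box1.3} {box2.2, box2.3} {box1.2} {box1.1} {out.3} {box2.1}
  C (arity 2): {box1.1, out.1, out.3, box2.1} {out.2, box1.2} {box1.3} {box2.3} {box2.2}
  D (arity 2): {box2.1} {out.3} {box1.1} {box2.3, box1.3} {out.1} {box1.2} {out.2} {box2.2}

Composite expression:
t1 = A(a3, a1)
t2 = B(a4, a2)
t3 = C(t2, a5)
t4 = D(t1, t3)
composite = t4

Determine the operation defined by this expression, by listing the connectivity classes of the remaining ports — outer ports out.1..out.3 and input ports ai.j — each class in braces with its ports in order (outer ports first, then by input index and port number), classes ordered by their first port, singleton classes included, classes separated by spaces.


{out.1} {out.2} {out.3} {a1.1} {a1.2, a3.1, a3.3} {a1.3} {a2.1} {a2.2, a2.3} {a3.2} {a4.1} {a4.2} {a4.3} {a5.1} {a5.2} {a5.3}

Substituting into D glues patterns; closure does the rest.
after A, the pattern on (a3, a1) reads {out.1} {out.2, a3.2} {out.3} {a1.1} {a1.2, a3.1, a3.3} {a1.3} (out.j = its outer ports)
after B, the pattern on (a4, a2) reads {out.1, out.2} {out.3} {a2.1} {a2.2, a2.3} {a4.1} {a4.2} {a4.3} (out.j = its outer ports)
after C, the pattern on (a4, a2, a5) reads {out.1, out.2, out.3, a5.1} {a2.1} {a2.2, a2.3} {a4.1} {a4.2} {a4.3} {a5.2} {a5.3} (out.j = its outer ports)
after D, the pattern on (a3, a1, a4, a2, a5) reads {out.1} {out.2} {out.3} {a1.1} {a1.2, a3.1, a3.3} {a1.3} {a2.1} {a2.2, a2.3} {a3.2} {a4.1} {a4.2} {a4.3} {a5.1} {a5.2} {a5.3} (out.j = its outer ports)


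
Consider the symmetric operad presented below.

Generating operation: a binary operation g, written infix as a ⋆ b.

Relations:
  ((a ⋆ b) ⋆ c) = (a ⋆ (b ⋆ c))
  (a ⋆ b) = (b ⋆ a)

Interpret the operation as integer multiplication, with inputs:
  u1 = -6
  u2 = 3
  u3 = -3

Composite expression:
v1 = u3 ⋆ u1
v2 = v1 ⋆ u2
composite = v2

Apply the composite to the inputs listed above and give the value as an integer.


54

(u3 ⋆ u1) = 18
((u3 ⋆ u1) ⋆ u2) = 54


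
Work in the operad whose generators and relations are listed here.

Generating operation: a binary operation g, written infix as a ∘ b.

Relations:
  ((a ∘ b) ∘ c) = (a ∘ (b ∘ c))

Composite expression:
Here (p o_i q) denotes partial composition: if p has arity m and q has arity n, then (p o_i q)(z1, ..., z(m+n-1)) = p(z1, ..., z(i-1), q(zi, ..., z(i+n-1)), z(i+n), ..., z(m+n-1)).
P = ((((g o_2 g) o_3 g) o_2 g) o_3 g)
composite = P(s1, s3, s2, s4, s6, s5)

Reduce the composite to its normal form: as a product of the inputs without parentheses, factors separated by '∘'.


All parenthesizations of g agree; list the s-inputs left to right.
(s2 ∘ s4) collapses to s2 ∘ s4
(s3 ∘ (s2 ∘ s4)) collapses to s3 ∘ s2 ∘ s4
(s6 ∘ s5) collapses to s6 ∘ s5
((s3 ∘ (s2 ∘ s4)) ∘ (s6 ∘ s5)) collapses to s3 ∘ s2 ∘ s4 ∘ s6 ∘ s5
(s1 ∘ ((s3 ∘ (s2 ∘ s4)) ∘ (s6 ∘ s5))) collapses to s1 ∘ s3 ∘ s2 ∘ s4 ∘ s6 ∘ s5

s1 ∘ s3 ∘ s2 ∘ s4 ∘ s6 ∘ s5


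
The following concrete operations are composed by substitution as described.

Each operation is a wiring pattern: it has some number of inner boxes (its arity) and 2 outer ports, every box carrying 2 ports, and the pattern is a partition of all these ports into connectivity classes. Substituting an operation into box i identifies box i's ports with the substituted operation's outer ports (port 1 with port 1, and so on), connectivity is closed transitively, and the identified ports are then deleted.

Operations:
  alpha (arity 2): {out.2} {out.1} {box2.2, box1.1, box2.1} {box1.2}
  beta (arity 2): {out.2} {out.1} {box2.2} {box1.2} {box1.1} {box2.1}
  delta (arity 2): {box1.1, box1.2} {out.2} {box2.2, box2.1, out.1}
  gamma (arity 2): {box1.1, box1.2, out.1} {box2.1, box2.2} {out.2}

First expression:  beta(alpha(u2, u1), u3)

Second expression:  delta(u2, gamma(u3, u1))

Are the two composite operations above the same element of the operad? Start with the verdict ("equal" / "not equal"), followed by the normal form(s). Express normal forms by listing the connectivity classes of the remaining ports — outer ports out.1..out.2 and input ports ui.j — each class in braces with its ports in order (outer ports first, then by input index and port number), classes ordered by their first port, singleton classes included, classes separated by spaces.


not equal; the first gives {out.1} {out.2} {u1.1, u1.2, u2.1} {u2.2} {u3.1} {u3.2} and the second {out.1, u3.1, u3.2} {out.2} {u1.1, u1.2} {u2.1, u2.2}


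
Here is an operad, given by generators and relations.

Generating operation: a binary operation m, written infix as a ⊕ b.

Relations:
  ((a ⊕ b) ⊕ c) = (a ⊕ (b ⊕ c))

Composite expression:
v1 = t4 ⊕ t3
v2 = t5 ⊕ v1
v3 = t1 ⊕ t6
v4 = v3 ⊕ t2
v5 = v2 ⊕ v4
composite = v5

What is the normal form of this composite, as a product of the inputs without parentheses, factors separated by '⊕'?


Every regrouping of m is equal, so read the t-inputs in written order.
(t4 ⊕ t3) reduces to t4 ⊕ t3
(t5 ⊕ (t4 ⊕ t3)) reduces to t5 ⊕ t4 ⊕ t3
(t1 ⊕ t6) reduces to t1 ⊕ t6
((t1 ⊕ t6) ⊕ t2) reduces to t1 ⊕ t6 ⊕ t2
((t5 ⊕ (t4 ⊕ t3)) ⊕ ((t1 ⊕ t6) ⊕ t2)) reduces to t5 ⊕ t4 ⊕ t3 ⊕ t1 ⊕ t6 ⊕ t2

t5 ⊕ t4 ⊕ t3 ⊕ t1 ⊕ t6 ⊕ t2


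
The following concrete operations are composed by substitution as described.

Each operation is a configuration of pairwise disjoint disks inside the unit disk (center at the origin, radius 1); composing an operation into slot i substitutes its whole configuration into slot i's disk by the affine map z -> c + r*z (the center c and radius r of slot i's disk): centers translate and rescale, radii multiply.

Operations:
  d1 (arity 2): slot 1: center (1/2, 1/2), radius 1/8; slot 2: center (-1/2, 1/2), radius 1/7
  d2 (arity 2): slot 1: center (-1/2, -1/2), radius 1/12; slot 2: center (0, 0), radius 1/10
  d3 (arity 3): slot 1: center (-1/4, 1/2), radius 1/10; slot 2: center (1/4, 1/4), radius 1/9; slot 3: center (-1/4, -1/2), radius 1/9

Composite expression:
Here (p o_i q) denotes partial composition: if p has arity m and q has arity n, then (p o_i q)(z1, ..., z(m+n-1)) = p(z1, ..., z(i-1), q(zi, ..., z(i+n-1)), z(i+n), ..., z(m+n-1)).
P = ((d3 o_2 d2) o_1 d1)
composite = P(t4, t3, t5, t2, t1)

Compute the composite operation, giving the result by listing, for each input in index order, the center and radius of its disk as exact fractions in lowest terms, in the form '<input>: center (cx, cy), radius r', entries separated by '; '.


t1: center (-1/4, -1/2), radius 1/9; t2: center (1/4, 1/4), radius 1/90; t3: center (-3/10, 11/20), radius 1/70; t4: center (-1/5, 11/20), radius 1/80; t5: center (7/36, 7/36), radius 1/108


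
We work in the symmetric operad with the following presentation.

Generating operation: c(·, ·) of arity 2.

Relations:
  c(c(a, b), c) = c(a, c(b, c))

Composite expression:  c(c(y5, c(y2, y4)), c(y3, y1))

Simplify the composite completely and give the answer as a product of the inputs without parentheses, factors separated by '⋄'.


Associativity of c dissolves the nesting; only the y-input order survives.
c(y2, y4) collapses to y2 ⋄ y4
c(y5, c(y2, y4)) collapses to y5 ⋄ y2 ⋄ y4
c(y3, y1) collapses to y3 ⋄ y1
c(c(y5, c(y2, y4)), c(y3, y1)) collapses to y5 ⋄ y2 ⋄ y4 ⋄ y3 ⋄ y1

y5 ⋄ y2 ⋄ y4 ⋄ y3 ⋄ y1


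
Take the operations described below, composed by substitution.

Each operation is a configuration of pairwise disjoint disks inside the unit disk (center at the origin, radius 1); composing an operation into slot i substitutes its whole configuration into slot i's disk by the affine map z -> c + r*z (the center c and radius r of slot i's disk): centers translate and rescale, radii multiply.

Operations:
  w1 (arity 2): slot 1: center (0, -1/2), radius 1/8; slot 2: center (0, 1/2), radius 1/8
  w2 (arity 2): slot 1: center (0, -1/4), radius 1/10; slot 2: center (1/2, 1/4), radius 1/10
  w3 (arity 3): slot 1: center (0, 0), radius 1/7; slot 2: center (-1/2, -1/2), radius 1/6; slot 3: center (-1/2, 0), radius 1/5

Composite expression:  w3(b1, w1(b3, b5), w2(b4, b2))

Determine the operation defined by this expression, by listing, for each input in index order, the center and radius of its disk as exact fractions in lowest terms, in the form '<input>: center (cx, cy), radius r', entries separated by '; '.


b1: center (0, 0), radius 1/7; b2: center (-2/5, 1/20), radius 1/50; b3: center (-1/2, -7/12), radius 1/48; b4: center (-1/2, -1/20), radius 1/50; b5: center (-1/2, -5/12), radius 1/48

Below w3, radii multiply path by path; the b-disk centers shift.
b1 passes through 1 substitution, ending at center (0, 0), radius 1/7
b3 passes through 2 substitutions, ending at center (-1/2, -7/12), radius 1/48
b5 passes through 2 substitutions, ending at center (-1/2, -5/12), radius 1/48
b4 passes through 2 substitutions, ending at center (-1/2, -1/20), radius 1/50
b2 passes through 2 substitutions, ending at center (-2/5, 1/20), radius 1/50


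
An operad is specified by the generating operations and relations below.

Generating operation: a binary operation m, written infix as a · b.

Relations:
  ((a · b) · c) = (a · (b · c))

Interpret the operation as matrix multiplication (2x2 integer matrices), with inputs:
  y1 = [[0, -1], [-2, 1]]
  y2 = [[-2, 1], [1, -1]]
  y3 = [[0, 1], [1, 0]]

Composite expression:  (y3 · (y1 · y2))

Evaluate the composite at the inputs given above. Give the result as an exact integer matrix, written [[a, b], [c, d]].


[[5, -3], [-1, 1]]

(y1 · y2) = [[-1, 1], [5, -3]]
(y3 · (y1 · y2)) = [[5, -3], [-1, 1]]


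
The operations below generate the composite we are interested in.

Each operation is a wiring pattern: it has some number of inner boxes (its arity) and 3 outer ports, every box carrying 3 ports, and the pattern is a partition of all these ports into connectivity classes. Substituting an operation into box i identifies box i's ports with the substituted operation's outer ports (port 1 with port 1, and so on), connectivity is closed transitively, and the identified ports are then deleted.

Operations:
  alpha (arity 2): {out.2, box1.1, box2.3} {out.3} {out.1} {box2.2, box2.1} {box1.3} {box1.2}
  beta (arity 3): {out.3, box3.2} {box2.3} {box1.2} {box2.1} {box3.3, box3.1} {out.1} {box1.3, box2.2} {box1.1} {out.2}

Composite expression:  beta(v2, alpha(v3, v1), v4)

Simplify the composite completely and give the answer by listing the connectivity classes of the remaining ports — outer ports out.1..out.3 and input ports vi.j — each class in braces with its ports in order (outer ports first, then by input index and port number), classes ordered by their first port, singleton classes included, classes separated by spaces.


{out.1} {out.2} {out.3, v4.2} {v1.1, v1.2} {v1.3, v2.3, v3.1} {v2.1} {v2.2} {v3.2} {v3.3} {v4.1, v4.3}

Treat the ports identified at beta as solder joints: merge, then drop.
stage alpha: inputs (v3, v1), connectivity {out.1} {out.2, v1.3, v3.1} {out.3} {v1.1, v1.2} {v3.2} {v3.3}, out.j its boundary
stage beta: inputs (v2, v3, v1, v4), connectivity {out.1} {out.2} {out.3, v4.2} {v1.1, v1.2} {v1.3, v2.3, v3.1} {v2.1} {v2.2} {v3.2} {v3.3} {v4.1, v4.3}, out.j its boundary


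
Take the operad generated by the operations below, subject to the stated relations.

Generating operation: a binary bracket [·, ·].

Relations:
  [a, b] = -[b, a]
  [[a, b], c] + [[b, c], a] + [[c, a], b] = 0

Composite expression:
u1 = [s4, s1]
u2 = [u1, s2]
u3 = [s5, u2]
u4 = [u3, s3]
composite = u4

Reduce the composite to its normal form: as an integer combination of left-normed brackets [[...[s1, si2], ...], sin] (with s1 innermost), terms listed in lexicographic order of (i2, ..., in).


Left-normed coefficients sit on the s1-initial expansion words.
Composite bracket: [[s5, [[s4, s1], s2]], s3]
Under [a, b] = ab - ba we get 16 signed associative words (2^4 = 16).
Coefficients come from the s1-initial words:
  s1s4s2s5s3 appears with sign +1, giving the term +[[[[s1, s4], s2], s5], s3]

[[[[s1, s4], s2], s5], s3]


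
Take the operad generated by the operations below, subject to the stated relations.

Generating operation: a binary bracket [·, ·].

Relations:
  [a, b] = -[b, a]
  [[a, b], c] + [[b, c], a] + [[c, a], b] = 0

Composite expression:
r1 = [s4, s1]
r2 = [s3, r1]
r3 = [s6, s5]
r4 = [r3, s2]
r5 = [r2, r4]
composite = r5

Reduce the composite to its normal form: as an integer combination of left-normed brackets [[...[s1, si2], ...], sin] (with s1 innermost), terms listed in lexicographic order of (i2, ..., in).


In the tensor algebra, words opening s1 carry the s1-anchored form.
Composite bracket: [[s3, [s4, s1]], [[s6, s5], s2]]
Each bracket splits as ab - ba, giving 32 signed words (2^5 = 32).
Words beginning with s1 determine it all:
  sign of s1s4s3s2s5s6 is +1, so it contributes +[[[[[s1, s4], s3], s2], s5], s6]
  sign of s1s4s3s2s6s5 is -1, so it contributes -[[[[[s1, s4], s3], s2], s6], s5]
  sign of s1s4s3s5s6s2 is -1, so it contributes -[[[[[s1, s4], s3], s5], s6], s2]
  sign of s1s4s3s6s5s2 is +1, so it contributes +[[[[[s1, s4], s3], s6], s5], s2]

[[[[[s1, s4], s3], s2], s5], s6] - [[[[[s1, s4], s3], s2], s6], s5] - [[[[[s1, s4], s3], s5], s6], s2] + [[[[[s1, s4], s3], s6], s5], s2]


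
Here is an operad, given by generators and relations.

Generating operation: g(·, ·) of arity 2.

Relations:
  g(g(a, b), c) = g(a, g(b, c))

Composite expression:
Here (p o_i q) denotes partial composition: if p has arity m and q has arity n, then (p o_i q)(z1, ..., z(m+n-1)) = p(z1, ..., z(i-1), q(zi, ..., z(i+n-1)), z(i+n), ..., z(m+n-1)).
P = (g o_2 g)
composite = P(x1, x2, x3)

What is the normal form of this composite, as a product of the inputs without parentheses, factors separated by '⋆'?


x1 ⋆ x2 ⋆ x3

Under associativity of g, the answer is the x's in reading order.
g(x2, x3) flattens to x2 ⋆ x3
g(x1, g(x2, x3)) flattens to x1 ⋆ x2 ⋆ x3


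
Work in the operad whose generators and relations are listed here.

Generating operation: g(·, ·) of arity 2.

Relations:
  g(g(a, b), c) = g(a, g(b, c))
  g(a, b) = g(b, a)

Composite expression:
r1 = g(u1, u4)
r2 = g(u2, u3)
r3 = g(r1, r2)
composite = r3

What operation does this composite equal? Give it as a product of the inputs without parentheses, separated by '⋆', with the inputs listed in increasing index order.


u1 ⋆ u2 ⋆ u3 ⋆ u4

Key point: g commutes, so take the u-inputs in any fixed order.
g(u1, u4) linearizes to u1 ⋆ u4
g(u2, u3) linearizes to u2 ⋆ u3
g(g(u1, u4), g(u2, u3)) linearizes to u1 ⋆ u4 ⋆ u2 ⋆ u3
commutativity sorts the factors: u1 ⋆ u2 ⋆ u3 ⋆ u4


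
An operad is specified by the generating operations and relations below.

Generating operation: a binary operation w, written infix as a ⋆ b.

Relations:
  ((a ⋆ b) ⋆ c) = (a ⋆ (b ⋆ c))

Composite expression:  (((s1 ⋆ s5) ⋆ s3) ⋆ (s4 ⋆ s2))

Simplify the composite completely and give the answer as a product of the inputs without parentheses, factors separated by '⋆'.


Every regrouping of w is equal, so read the s-inputs in written order.
(s1 ⋆ s5) collapses to s1 ⋆ s5
((s1 ⋆ s5) ⋆ s3) collapses to s1 ⋆ s5 ⋆ s3
(s4 ⋆ s2) collapses to s4 ⋆ s2
(((s1 ⋆ s5) ⋆ s3) ⋆ (s4 ⋆ s2)) collapses to s1 ⋆ s5 ⋆ s3 ⋆ s4 ⋆ s2

s1 ⋆ s5 ⋆ s3 ⋆ s4 ⋆ s2
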